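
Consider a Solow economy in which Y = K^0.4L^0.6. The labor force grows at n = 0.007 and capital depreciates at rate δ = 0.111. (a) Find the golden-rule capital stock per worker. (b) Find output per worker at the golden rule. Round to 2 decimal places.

(a) k_gold ≈ 7.65; (b) y_gold ≈ 2.26

Break-even investment rate: n + δ = 0.007 + 0.111 = 0.118.
Golden rule sets MPK = n+δ: 0.4·k^(0.4−1) = 0.118, so k_gold = (0.4/0.118)^(1/0.6) ≈ 7.6494.
y_gold = 7.6494^0.4 ≈ 2.2566.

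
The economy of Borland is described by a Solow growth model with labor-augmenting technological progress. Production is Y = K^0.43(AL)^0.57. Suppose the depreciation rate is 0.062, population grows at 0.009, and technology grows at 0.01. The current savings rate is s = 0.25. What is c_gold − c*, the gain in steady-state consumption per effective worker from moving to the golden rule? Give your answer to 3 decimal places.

n + g + δ = 0.009 + 0.01 + 0.062 = 0.081.
Current steady state (s = 0.25): k* = (0.25/0.081)^(1/0.57) ≈ 7.2226, y* = 7.2226^0.43 ≈ 2.3401, c* = (1−0.25)·2.3401 ≈ 1.7551.
At the golden rule the marginal product of capital equals n+g+δ: 0.43·k^(0.43−1) = 0.081. Solving, k_gold = (0.43/0.081)^(1/0.57) ≈ 18.7025.
y_gold = 18.7025^0.43 ≈ 3.5230, c_gold = y_gold − 0.081·k_gold ≈ 2.0081.
Gain: Δc = 2.0081 − 1.7551 ≈ 0.2530.

Δc ≈ 0.253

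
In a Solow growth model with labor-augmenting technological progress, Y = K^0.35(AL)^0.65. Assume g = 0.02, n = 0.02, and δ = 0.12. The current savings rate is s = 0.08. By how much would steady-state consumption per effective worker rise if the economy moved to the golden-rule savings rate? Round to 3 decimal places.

Δc ≈ 0.357

The effective depreciation rate is n + g + δ = 0.02 + 0.02 + 0.12 = 0.16.
Current steady state (s = 0.08): k* = (0.08/0.16)^(1/0.65) ≈ 0.3443, y* = 0.3443^0.35 ≈ 0.6885, c* = (1−0.08)·0.6885 ≈ 0.6334.
Maximizing c = f(k) − (n+g+δ)·k gives f'(k) = n+g+δ, i.e. 0.35·k^(0.35−1) = 0.16, so k_gold = (0.35/0.16)^(1/0.65) ≈ 3.3342.
y_gold = 3.3342^0.35 ≈ 1.5242, c_gold = y_gold − 0.16·k_gold ≈ 0.9907.
Gain: Δc = 0.9907 − 0.6334 ≈ 0.3573.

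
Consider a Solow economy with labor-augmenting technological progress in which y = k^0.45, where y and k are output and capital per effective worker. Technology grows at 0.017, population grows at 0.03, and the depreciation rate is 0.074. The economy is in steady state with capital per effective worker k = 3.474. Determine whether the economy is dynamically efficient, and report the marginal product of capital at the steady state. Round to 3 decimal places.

dynamically efficient; MPK ≈ 0.227

n + g + δ = 0.03 + 0.017 + 0.074 = 0.121.
MPK = 0.45·k^(0.45−1) = 0.45·3.474^(-0.55) ≈ 0.2269.
MPK > 0.121, so the economy is dynamically efficient (under-saving).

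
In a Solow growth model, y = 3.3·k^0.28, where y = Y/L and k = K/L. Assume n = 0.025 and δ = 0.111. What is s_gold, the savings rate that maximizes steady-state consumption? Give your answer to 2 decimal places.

s_gold = 0.28

Break-even investment rate: n + δ = 0.025 + 0.111 = 0.136.
At the golden rule MPK = n+δ, and in any Cobb-Douglas steady state s = (n+δ)·k/y = MPK·k/y = capital's share 0.28.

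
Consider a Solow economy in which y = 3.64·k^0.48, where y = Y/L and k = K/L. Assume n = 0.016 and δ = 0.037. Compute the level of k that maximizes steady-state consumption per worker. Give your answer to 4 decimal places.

Break-even investment rate: n + δ = 0.016 + 0.037 = 0.053.
Golden rule sets MPK = n+δ: 0.48·3.64·k^(0.48−1) = 0.053, so k_gold = (0.48·3.64/0.053)^(1/0.52) ≈ 830.5373.

k_gold ≈ 830.5373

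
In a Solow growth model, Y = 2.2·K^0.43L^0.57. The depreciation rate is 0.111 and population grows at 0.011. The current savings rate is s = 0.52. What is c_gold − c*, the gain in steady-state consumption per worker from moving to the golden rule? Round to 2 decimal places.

Δc ≈ 0.17

Capital per worker breaks even when investment replaces (n + δ)·k; here n + δ = 0.122.
Current steady state (s = 0.52): k* = (0.52·2.2/0.122)^(1/0.57) ≈ 50.7434, y* = 2.2·50.7434^0.43 ≈ 11.9052, c* = (1−0.52)·11.9052 ≈ 5.7145.
At the golden rule the marginal product of capital equals n+δ: 0.43·2.2·k^(0.43−1) = 0.122. Solving, k_gold = (0.43·2.2/0.122)^(1/0.57) ≈ 36.3564.
y_gold = 2.2·36.3564^0.43 ≈ 10.3151, c_gold = y_gold − 0.122·k_gold ≈ 5.8796.
Gain: Δc = 5.8796 − 5.7145 ≈ 0.1651.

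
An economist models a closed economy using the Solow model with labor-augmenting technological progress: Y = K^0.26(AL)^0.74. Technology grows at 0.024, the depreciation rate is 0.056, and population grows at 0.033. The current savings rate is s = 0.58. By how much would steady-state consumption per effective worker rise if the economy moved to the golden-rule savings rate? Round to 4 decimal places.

n + g + δ = 0.033 + 0.024 + 0.056 = 0.113.
Current steady state (s = 0.58): k* = (0.58/0.113)^(1/0.74) ≈ 9.1187, y* = 9.1187^0.26 ≈ 1.7766, c* = (1−0.58)·1.7766 ≈ 0.7462.
Maximizing c = f(k) − (n+g+δ)·k gives f'(k) = n+g+δ, i.e. 0.26·k^(0.26−1) = 0.113, so k_gold = (0.26/0.113)^(1/0.74) ≈ 3.0835.
y_gold = 3.0835^0.26 ≈ 1.3401, c_gold = y_gold − 0.113·k_gold ≈ 0.9917.
Gain: Δc = 0.9917 − 0.7462 ≈ 0.2455.

Δc ≈ 0.2455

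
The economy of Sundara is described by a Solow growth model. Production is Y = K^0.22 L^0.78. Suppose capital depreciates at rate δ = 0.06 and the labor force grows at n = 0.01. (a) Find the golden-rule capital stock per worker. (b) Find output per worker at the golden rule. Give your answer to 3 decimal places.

(a) k_gold ≈ 4.341; (b) y_gold ≈ 1.381

n + δ = 0.01 + 0.06 = 0.07.
At the golden rule the marginal product of capital equals n+δ: 0.22·k^(0.22−1) = 0.07. Solving, k_gold = (0.22/0.07)^(1/0.78) ≈ 4.3411.
y_gold = 4.3411^0.22 ≈ 1.3812.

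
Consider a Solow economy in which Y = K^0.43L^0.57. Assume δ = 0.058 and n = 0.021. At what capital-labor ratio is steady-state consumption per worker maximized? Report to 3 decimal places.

n + δ = 0.021 + 0.058 = 0.079.
Setting f'(k) = n+δ gives 0.43·k^(0.43−1) = 0.079, hence k_gold = (0.43/0.079)^(1/0.57) ≈ 19.5411.

k_gold ≈ 19.541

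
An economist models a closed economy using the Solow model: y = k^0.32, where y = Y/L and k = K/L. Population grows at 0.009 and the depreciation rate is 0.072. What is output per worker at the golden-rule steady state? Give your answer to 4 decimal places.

y_gold ≈ 1.9089

Break-even investment rate: n + δ = 0.009 + 0.072 = 0.081.
Maximizing c = f(k) − (n+δ)·k gives f'(k) = n+δ, i.e. 0.32·k^(0.32−1) = 0.081, so k_gold = (0.32/0.081)^(1/0.68) ≈ 7.5413.
Output: y_gold = k_gold^0.32 = 7.5413^0.32 ≈ 1.9089.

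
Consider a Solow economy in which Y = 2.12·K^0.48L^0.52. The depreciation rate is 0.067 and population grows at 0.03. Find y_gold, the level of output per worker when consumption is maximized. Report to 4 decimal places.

n + δ = 0.03 + 0.067 = 0.097.
Setting f'(k) = n+δ gives 0.48·2.12·k^(0.48−1) = 0.097, hence k_gold = (0.48·2.12/0.097)^(1/0.52) ≈ 91.8517.
Output: y_gold = 2.12·k_gold^0.48 = 2.12·91.8517^0.48 ≈ 18.5617.

y_gold ≈ 18.5617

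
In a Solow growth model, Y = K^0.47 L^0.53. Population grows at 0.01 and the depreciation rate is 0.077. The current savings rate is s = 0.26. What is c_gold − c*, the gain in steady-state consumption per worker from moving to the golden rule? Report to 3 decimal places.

Capital per worker breaks even when investment replaces (n + δ)·k; here n + δ = 0.087.
Current steady state (s = 0.26): k* = (0.26/0.087)^(1/0.53) ≈ 7.8901, y* = 7.8901^0.47 ≈ 2.6402, c* = (1−0.26)·2.6402 ≈ 1.9537.
At the golden rule the marginal product of capital equals n+δ: 0.47·k^(0.47−1) = 0.087. Solving, k_gold = (0.47/0.087)^(1/0.53) ≈ 24.1115.
y_gold = 24.1115^0.47 ≈ 4.4632, c_gold = y_gold − 0.087·k_gold ≈ 2.3655.
Gain: Δc = 2.3655 − 1.9537 ≈ 0.4118.

Δc ≈ 0.412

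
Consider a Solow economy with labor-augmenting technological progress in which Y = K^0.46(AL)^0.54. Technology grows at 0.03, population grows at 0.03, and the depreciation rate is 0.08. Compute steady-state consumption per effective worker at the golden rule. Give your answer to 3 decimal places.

c_gold ≈ 1.488

The effective depreciation rate is n + g + δ = 0.03 + 0.03 + 0.08 = 0.14.
At the golden rule the marginal product of capital equals n+g+δ: 0.46·k^(0.46−1) = 0.14. Solving, k_gold = (0.46/0.14)^(1/0.54) ≈ 9.0515.
y_gold = 9.0515^0.46 ≈ 2.7548.
c_gold = y_gold − (n+g+δ)·k_gold = 2.7548 − 0.14·9.0515 ≈ 1.4876.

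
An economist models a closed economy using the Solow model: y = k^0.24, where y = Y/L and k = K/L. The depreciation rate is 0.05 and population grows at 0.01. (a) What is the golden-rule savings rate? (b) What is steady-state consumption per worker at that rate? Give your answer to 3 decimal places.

(a) s_gold = 0.240; (b) c_gold ≈ 1.177

Break-even investment rate: n + δ = 0.01 + 0.05 = 0.06.
For Cobb-Douglas, s_gold equals capital's share: s_gold = 0.24.
Setting f'(k) = n+δ gives 0.24·k^(0.24−1) = 0.06, hence k_gold = (0.24/0.06)^(1/0.76) ≈ 6.1970.
y_gold = 6.1970^0.24 ≈ 1.5493; c_gold = (1−0.24)·y_gold ≈ 1.1774.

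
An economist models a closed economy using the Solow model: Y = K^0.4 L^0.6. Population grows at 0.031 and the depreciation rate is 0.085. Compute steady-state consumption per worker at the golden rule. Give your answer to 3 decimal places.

c_gold ≈ 1.369

Capital per worker breaks even when investment replaces (n + δ)·k; here n + δ = 0.116.
Maximizing c = f(k) − (n+δ)·k gives f'(k) = n+δ, i.e. 0.4·k^(0.4−1) = 0.116, so k_gold = (0.4/0.116)^(1/0.6) ≈ 7.8705.
y_gold = 7.8705^0.4 ≈ 2.2825.
c_gold = y_gold − (n+δ)·k_gold = 2.2825 − 0.116·7.8705 ≈ 1.3695.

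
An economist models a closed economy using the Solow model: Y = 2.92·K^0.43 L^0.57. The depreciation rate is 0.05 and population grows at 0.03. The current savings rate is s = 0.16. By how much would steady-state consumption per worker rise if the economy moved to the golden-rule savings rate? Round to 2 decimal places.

n + δ = 0.03 + 0.05 = 0.08.
Current steady state (s = 0.16): k* = (0.16·2.92/0.08)^(1/0.57) ≈ 22.1098, y* = 2.92·22.1098^0.43 ≈ 11.0549, c* = (1−0.16)·11.0549 ≈ 9.2861.
Maximizing c = f(k) − (n+δ)·k gives f'(k) = n+δ, i.e. 0.43·2.92·k^(0.43−1) = 0.08, so k_gold = (0.43·2.92/0.08)^(1/0.57) ≈ 125.2642.
y_gold = 2.92·125.2642^0.43 ≈ 23.3050, c_gold = y_gold − 0.08·k_gold ≈ 13.2838.
Gain: Δc = 13.2838 − 9.2861 ≈ 3.9977.

Δc ≈ 4.00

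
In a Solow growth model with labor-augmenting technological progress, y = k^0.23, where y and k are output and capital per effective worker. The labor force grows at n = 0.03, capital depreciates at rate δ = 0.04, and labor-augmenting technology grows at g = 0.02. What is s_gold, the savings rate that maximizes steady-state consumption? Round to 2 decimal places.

s_gold = 0.23

The effective depreciation rate is n + g + δ = 0.03 + 0.02 + 0.04 = 0.09.
At the golden rule MPK = n+g+δ, and in any Cobb-Douglas steady state s = (n+g+δ)·k/y = MPK·k/y = capital's share 0.23.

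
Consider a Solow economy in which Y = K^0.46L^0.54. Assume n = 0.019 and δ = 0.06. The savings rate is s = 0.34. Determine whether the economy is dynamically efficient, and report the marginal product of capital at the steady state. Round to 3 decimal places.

dynamically efficient; MPK ≈ 0.107

n + δ = 0.019 + 0.06 = 0.079.
Steady-state k*: s·k^0.46 = 0.079·k gives k* = (0.34/0.079)^(1/0.54) ≈ 14.9211.
MPK = 0.46·14.9211^(-0.54) ≈ 0.1069.
MPK > n+δ = 0.079, so the economy is dynamically efficient (under-saving).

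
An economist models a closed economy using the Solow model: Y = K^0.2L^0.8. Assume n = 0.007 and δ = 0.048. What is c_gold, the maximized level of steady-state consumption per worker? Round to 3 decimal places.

Capital per worker breaks even when investment replaces (n + δ)·k; here n + δ = 0.055.
Golden rule sets MPK = n+δ: 0.2·k^(0.2−1) = 0.055, so k_gold = (0.2/0.055)^(1/0.8) ≈ 5.0215.
y_gold = 5.0215^0.2 ≈ 1.3809.
c_gold = y_gold − (n+δ)·k_gold = 1.3809 − 0.055·5.0215 ≈ 1.1047.

c_gold ≈ 1.105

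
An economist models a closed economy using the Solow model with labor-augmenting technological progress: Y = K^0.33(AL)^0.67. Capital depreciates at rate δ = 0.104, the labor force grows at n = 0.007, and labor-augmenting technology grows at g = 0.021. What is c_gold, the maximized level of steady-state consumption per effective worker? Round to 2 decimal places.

c_gold ≈ 1.05

The effective depreciation rate is n + g + δ = 0.007 + 0.021 + 0.104 = 0.132.
Setting f'(k) = n+g+δ gives 0.33·k^(0.33−1) = 0.132, hence k_gold = (0.33/0.132)^(1/0.67) ≈ 3.9259.
y_gold = 3.9259^0.33 ≈ 1.5704.
c_gold = y_gold − (n+g+δ)·k_gold = 1.5704 − 0.132·3.9259 ≈ 1.0521.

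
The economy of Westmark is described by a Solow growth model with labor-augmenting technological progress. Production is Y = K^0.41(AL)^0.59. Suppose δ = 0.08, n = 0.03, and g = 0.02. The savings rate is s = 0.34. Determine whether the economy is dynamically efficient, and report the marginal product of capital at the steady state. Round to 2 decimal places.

Capital per effective worker breaks even when investment replaces (n + g + δ)·k; here n + g + δ = 0.13.
Steady-state k*: s·k^0.41 = 0.13·k gives k* = (0.34/0.13)^(1/0.59) ≈ 5.1014.
MPK = 0.41·5.1014^(-0.59) ≈ 0.1568.
MPK > n+g+δ = 0.13, so the economy is dynamically efficient (under-saving).

dynamically efficient; MPK ≈ 0.16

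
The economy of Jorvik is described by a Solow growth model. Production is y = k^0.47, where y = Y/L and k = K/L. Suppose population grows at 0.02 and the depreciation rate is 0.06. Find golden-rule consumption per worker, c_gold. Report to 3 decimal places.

Capital per worker breaks even when investment replaces (n + δ)·k; here n + δ = 0.08.
Maximizing c = f(k) − (n+δ)·k gives f'(k) = n+δ, i.e. 0.47·k^(0.47−1) = 0.08, so k_gold = (0.47/0.08)^(1/0.53) ≈ 28.2461.
y_gold = 28.2461^0.47 ≈ 4.8078.
c_gold = y_gold − (n+δ)·k_gold = 4.8078 − 0.08·28.2461 ≈ 2.5482.

c_gold ≈ 2.548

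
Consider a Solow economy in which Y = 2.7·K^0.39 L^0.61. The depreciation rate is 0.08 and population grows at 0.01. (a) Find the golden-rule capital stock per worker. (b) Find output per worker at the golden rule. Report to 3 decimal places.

(a) k_gold ≈ 56.380; (b) y_gold ≈ 13.011

Break-even investment rate: n + δ = 0.01 + 0.08 = 0.09.
Setting f'(k) = n+δ gives 0.39·2.7·k^(0.39−1) = 0.09, hence k_gold = (0.39·2.7/0.09)^(1/0.61) ≈ 56.3799.
y_gold = 2.7·56.3799^0.39 ≈ 13.0107.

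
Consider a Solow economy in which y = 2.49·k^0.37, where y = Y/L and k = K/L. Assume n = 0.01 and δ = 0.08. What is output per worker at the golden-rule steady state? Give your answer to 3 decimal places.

Break-even investment rate: n + δ = 0.01 + 0.08 = 0.09.
At the golden rule the marginal product of capital equals n+δ: 0.37·2.49·k^(0.37−1) = 0.09. Solving, k_gold = (0.37·2.49/0.09)^(1/0.63) ≈ 40.1260.
Output: y_gold = 2.49·k_gold^0.37 = 2.49·40.1260^0.37 ≈ 9.7604.

y_gold ≈ 9.760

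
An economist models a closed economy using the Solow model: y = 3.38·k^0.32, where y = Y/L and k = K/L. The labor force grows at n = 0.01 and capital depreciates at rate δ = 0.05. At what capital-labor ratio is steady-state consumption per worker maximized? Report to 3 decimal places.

k_gold ≈ 70.297

Break-even investment rate: n + δ = 0.01 + 0.05 = 0.06.
Golden rule sets MPK = n+δ: 0.32·3.38·k^(0.32−1) = 0.06, so k_gold = (0.32·3.38/0.06)^(1/0.68) ≈ 70.2966.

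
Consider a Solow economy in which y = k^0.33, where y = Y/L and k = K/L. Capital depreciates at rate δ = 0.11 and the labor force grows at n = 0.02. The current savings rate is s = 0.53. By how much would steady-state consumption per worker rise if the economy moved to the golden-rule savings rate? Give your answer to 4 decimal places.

n + δ = 0.02 + 0.11 = 0.13.
Current steady state (s = 0.53): k* = (0.53/0.13)^(1/0.67) ≈ 8.1460, y* = 8.1460^0.33 ≈ 1.9981, c* = (1−0.53)·1.9981 ≈ 0.9391.
Maximizing c = f(k) − (n+δ)·k gives f'(k) = n+δ, i.e. 0.33·k^(0.33−1) = 0.13, so k_gold = (0.33/0.13)^(1/0.67) ≈ 4.0164.
y_gold = 4.0164^0.33 ≈ 1.5822, c_gold = y_gold − 0.13·k_gold ≈ 1.0601.
Gain: Δc = 1.0601 − 0.9391 ≈ 0.1210.

Δc ≈ 0.1210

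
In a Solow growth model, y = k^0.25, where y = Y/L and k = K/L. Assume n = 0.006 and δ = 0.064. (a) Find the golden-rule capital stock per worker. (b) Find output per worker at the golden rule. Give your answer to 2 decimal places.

(a) k_gold ≈ 5.46; (b) y_gold ≈ 1.53

Capital per worker breaks even when investment replaces (n + δ)·k; here n + δ = 0.07.
Maximizing c = f(k) − (n+δ)·k gives f'(k) = n+δ, i.e. 0.25·k^(0.25−1) = 0.07, so k_gold = (0.25/0.07)^(1/0.75) ≈ 5.4591.
y_gold = 5.4591^0.25 ≈ 1.5286.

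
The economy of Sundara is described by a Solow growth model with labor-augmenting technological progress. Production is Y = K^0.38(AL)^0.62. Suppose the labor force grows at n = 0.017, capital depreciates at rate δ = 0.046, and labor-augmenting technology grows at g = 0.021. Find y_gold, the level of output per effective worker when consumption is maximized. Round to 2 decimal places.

y_gold ≈ 2.52

The effective depreciation rate is n + g + δ = 0.017 + 0.021 + 0.046 = 0.084.
At the golden rule the marginal product of capital equals n+g+δ: 0.38·k^(0.38−1) = 0.084. Solving, k_gold = (0.38/0.084)^(1/0.62) ≈ 11.4095.
Output: y_gold = k_gold^0.38 = 11.4095^0.38 ≈ 2.5221.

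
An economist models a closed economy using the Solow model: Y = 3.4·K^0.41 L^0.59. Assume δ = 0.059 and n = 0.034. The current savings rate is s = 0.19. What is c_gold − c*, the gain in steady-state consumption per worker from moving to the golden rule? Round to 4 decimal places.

Δc ≈ 2.5740

n + δ = 0.034 + 0.059 = 0.093.
Current steady state (s = 0.19): k* = (0.19·3.4/0.093)^(1/0.59) ≈ 26.7112, y* = 3.4·26.7112^0.41 ≈ 13.0745, c* = (1−0.19)·13.0745 ≈ 10.5903.
At the golden rule the marginal product of capital equals n+δ: 0.41·3.4·k^(0.41−1) = 0.093. Solving, k_gold = (0.41·3.4/0.093)^(1/0.59) ≈ 98.3665.
y_gold = 3.4·98.3665^0.41 ≈ 22.3124, c_gold = y_gold − 0.093·k_gold ≈ 13.1643.
Gain: Δc = 13.1643 − 10.5903 ≈ 2.5740.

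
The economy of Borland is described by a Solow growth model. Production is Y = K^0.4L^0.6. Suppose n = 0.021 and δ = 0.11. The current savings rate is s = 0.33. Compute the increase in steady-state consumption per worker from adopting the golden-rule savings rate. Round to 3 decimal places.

Δc ≈ 0.022

Break-even investment rate: n + δ = 0.021 + 0.11 = 0.131.
Current steady state (s = 0.33): k* = (0.33/0.131)^(1/0.6) ≈ 4.6638, y* = 4.6638^0.4 ≈ 1.8514, c* = (1−0.33)·1.8514 ≈ 1.2404.
Maximizing c = f(k) − (n+δ)·k gives f'(k) = n+δ, i.e. 0.4·k^(0.4−1) = 0.131, so k_gold = (0.4/0.131)^(1/0.6) ≈ 6.4266.
y_gold = 6.4266^0.4 ≈ 2.1047, c_gold = y_gold − 0.131·k_gold ≈ 1.2628.
Gain: Δc = 1.2628 − 1.2404 ≈ 0.0224.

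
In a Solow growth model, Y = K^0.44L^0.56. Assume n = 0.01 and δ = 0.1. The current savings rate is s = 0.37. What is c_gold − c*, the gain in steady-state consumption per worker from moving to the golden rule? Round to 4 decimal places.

Capital per worker breaks even when investment replaces (n + δ)·k; here n + δ = 0.11.
Current steady state (s = 0.37): k* = (0.37/0.11)^(1/0.56) ≈ 8.7243, y* = 8.7243^0.44 ≈ 2.5937, c* = (1−0.37)·2.5937 ≈ 1.6340.
Maximizing c = f(k) − (n+δ)·k gives f'(k) = n+δ, i.e. 0.44·k^(0.44−1) = 0.11, so k_gold = (0.44/0.11)^(1/0.56) ≈ 11.8880.
y_gold = 11.8880^0.44 ≈ 2.9720, c_gold = y_gold − 0.11·k_gold ≈ 1.6643.
Gain: Δc = 1.6643 − 1.6340 ≈ 0.0303.

Δc ≈ 0.0303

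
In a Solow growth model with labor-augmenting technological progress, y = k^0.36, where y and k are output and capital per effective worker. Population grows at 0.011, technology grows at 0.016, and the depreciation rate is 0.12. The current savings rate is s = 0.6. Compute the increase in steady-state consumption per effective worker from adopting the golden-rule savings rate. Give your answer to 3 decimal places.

The effective depreciation rate is n + g + δ = 0.011 + 0.016 + 0.12 = 0.147.
Current steady state (s = 0.6): k* = (0.6/0.147)^(1/0.64) ≈ 9.0038, y* = 9.0038^0.36 ≈ 2.2059, c* = (1−0.6)·2.2059 ≈ 0.8824.
Golden rule sets MPK = n+g+δ: 0.36·k^(0.36−1) = 0.147, so k_gold = (0.36/0.147)^(1/0.64) ≈ 4.0531.
y_gold = 4.0531^0.36 ≈ 1.6550, c_gold = y_gold − 0.147·k_gold ≈ 1.0592.
Gain: Δc = 1.0592 − 0.8824 ≈ 0.1768.

Δc ≈ 0.177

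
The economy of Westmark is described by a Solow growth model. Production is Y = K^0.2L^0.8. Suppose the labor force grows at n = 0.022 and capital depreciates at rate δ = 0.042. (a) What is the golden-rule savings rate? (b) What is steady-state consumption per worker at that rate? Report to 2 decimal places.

n + δ = 0.022 + 0.042 = 0.064.
For Cobb-Douglas, s_gold equals capital's share: s_gold = 0.2.
Maximizing c = f(k) − (n+δ)·k gives f'(k) = n+δ, i.e. 0.2·k^(0.2−1) = 0.064, so k_gold = (0.2/0.064)^(1/0.8) ≈ 4.1549.
y_gold = 4.1549^0.2 ≈ 1.3296; c_gold = (1−0.2)·y_gold ≈ 1.0637.

(a) s_gold = 0.20; (b) c_gold ≈ 1.06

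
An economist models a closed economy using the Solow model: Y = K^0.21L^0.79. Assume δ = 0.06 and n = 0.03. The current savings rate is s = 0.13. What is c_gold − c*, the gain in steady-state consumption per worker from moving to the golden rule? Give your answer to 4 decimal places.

Δc ≈ 0.0302

The effective depreciation rate is n + δ = 0.03 + 0.06 = 0.09.
Current steady state (s = 0.13): k* = (0.13/0.09)^(1/0.79) ≈ 1.5928, y* = 1.5928^0.21 ≈ 1.1027, c* = (1−0.13)·1.1027 ≈ 0.9593.
Golden rule sets MPK = n+δ: 0.21·k^(0.21−1) = 0.09, so k_gold = (0.21/0.09)^(1/0.79) ≈ 2.9228.
y_gold = 2.9228^0.21 ≈ 1.2526, c_gold = y_gold − 0.09·k_gold ≈ 0.9896.
Gain: Δc = 0.9896 − 0.9593 ≈ 0.0302.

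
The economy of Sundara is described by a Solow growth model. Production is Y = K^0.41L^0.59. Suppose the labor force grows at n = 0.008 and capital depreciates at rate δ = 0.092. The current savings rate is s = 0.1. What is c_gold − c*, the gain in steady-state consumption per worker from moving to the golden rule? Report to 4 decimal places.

Δc ≈ 0.6728

Break-even investment rate: n + δ = 0.008 + 0.092 = 0.1.
Current steady state (s = 0.1): k* = (0.1/0.1)^(1/0.59) ≈ 1.0000, y* = 1.0000^0.41 ≈ 1.0000, c* = (1−0.1)·1.0000 ≈ 0.9000.
Maximizing c = f(k) − (n+δ)·k gives f'(k) = n+δ, i.e. 0.41·k^(0.41−1) = 0.1, so k_gold = (0.41/0.1)^(1/0.59) ≈ 10.9299.
y_gold = 10.9299^0.41 ≈ 2.6658, c_gold = y_gold − 0.1·k_gold ≈ 1.5728.
Gain: Δc = 1.5728 − 0.9000 ≈ 0.6728.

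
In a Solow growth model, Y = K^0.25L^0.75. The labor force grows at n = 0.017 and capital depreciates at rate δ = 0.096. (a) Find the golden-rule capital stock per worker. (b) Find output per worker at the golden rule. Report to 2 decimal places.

(a) k_gold ≈ 2.88; (b) y_gold ≈ 1.30

Break-even investment rate: n + δ = 0.017 + 0.096 = 0.113.
Setting f'(k) = n+δ gives 0.25·k^(0.25−1) = 0.113, hence k_gold = (0.25/0.113)^(1/0.75) ≈ 2.8828.
y_gold = 2.8828^0.25 ≈ 1.3030.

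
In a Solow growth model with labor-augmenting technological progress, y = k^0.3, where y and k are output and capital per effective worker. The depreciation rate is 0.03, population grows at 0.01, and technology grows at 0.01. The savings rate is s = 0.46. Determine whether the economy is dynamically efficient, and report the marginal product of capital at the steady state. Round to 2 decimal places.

Break-even investment rate: n + g + δ = 0.01 + 0.01 + 0.03 = 0.05.
Steady-state k*: s·k^0.3 = 0.05·k gives k* = (0.46/0.05)^(1/0.7) ≈ 23.8144.
MPK = 0.3·23.8144^(-0.7) ≈ 0.0326.
MPK < n+g+δ = 0.05, so the economy is dynamically inefficient (over-saving).

dynamically inefficient; MPK ≈ 0.03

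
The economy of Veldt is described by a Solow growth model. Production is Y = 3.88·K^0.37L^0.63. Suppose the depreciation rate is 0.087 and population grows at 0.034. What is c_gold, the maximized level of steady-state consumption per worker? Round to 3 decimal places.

c_gold ≈ 10.449

Break-even investment rate: n + δ = 0.034 + 0.087 = 0.121.
Setting f'(k) = n+δ gives 0.37·3.88·k^(0.37−1) = 0.121, hence k_gold = (0.37·3.88/0.121)^(1/0.63) ≈ 50.7172.
y_gold = 3.88·50.7172^0.37 ≈ 16.5859.
c_gold = y_gold − (n+δ)·k_gold = 16.5859 − 0.121·50.7172 ≈ 10.4491.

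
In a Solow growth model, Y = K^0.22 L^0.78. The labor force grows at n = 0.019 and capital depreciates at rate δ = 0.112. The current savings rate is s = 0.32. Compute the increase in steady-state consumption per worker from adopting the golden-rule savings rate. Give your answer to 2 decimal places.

Δc ≈ 0.03

Break-even investment rate: n + δ = 0.019 + 0.112 = 0.131.
Current steady state (s = 0.32): k* = (0.32/0.131)^(1/0.78) ≈ 3.1425, y* = 3.1425^0.22 ≈ 1.2865, c* = (1−0.32)·1.2865 ≈ 0.8748.
Setting f'(k) = n+δ gives 0.22·k^(0.22−1) = 0.131, hence k_gold = (0.22/0.131)^(1/0.78) ≈ 1.9438.
y_gold = 1.9438^0.22 ≈ 1.1575, c_gold = y_gold − 0.131·k_gold ≈ 0.9028.
Gain: Δc = 0.9028 − 0.8748 ≈ 0.0280.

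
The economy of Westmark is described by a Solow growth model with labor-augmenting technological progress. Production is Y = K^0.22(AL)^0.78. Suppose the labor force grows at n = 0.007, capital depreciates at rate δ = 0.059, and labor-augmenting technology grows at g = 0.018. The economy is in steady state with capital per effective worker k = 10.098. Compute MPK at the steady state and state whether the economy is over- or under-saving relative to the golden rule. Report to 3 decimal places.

n + g + δ = 0.007 + 0.018 + 0.059 = 0.084.
MPK = 0.22·k^(0.22−1) = 0.22·10.098^(-0.78) ≈ 0.0362.
MPK < 0.084, so the economy is dynamically inefficient (over-saving).

over-saving; MPK ≈ 0.036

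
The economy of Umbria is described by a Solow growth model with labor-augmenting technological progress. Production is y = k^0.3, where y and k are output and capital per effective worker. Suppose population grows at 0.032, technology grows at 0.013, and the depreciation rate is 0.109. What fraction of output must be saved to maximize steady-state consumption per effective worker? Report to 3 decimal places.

s_gold = 0.300

n + g + δ = 0.032 + 0.013 + 0.109 = 0.154.
At the golden rule MPK = n+g+δ, and in any Cobb-Douglas steady state s = (n+g+δ)·k/y = MPK·k/y = capital's share 0.3.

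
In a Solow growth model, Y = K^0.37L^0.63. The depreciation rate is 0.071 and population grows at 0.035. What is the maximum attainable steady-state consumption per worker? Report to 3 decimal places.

c_gold ≈ 1.313

Capital per worker breaks even when investment replaces (n + δ)·k; here n + δ = 0.106.
Setting f'(k) = n+δ gives 0.37·k^(0.37−1) = 0.106, hence k_gold = (0.37/0.106)^(1/0.63) ≈ 7.2734.
y_gold = 7.2734^0.37 ≈ 2.0837.
c_gold = y_gold − (n+δ)·k_gold = 2.0837 − 0.106·7.2734 ≈ 1.3128.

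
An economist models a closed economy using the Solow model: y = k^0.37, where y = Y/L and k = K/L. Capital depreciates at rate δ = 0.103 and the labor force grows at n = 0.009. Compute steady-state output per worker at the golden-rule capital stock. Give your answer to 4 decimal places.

n + δ = 0.009 + 0.103 = 0.112.
Golden rule sets MPK = n+δ: 0.37·k^(0.37−1) = 0.112, so k_gold = (0.37/0.112)^(1/0.63) ≈ 6.6647.
Output: y_gold = k_gold^0.37 = 6.6647^0.37 ≈ 2.0174.

y_gold ≈ 2.0174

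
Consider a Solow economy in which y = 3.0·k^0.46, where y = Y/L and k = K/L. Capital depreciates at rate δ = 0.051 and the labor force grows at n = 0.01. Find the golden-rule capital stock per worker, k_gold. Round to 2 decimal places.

Capital per worker breaks even when investment replaces (n + δ)·k; here n + δ = 0.061.
Golden rule sets MPK = n+δ: 0.46·3.0·k^(0.46−1) = 0.061, so k_gold = (0.46·3.0/0.061)^(1/0.54) ≈ 322.4219.

k_gold ≈ 322.42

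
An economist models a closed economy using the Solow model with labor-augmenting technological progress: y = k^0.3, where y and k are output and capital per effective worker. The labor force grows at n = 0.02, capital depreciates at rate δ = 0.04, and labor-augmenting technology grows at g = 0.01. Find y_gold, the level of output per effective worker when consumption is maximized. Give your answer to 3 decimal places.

y_gold ≈ 1.866

The effective depreciation rate is n + g + δ = 0.02 + 0.01 + 0.04 = 0.07.
Setting f'(k) = n+g+δ gives 0.3·k^(0.3−1) = 0.07, hence k_gold = (0.3/0.07)^(1/0.7) ≈ 7.9963.
Output: y_gold = k_gold^0.3 = 7.9963^0.3 ≈ 1.8658.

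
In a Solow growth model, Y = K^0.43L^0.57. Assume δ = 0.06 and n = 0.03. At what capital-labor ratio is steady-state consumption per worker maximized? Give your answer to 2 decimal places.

k_gold ≈ 15.55

Capital per worker breaks even when investment replaces (n + δ)·k; here n + δ = 0.09.
At the golden rule the marginal product of capital equals n+δ: 0.43·k^(0.43−1) = 0.09. Solving, k_gold = (0.43/0.09)^(1/0.57) ≈ 15.5462.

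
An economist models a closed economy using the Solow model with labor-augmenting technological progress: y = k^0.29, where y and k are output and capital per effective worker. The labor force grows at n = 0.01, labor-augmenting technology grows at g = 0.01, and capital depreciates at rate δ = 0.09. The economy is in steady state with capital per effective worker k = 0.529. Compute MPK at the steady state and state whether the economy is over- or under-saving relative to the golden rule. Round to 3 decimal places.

under-saving; MPK ≈ 0.456

n + g + δ = 0.01 + 0.01 + 0.09 = 0.11.
MPK = 0.29·k^(0.29−1) = 0.29·0.529^(-0.71) ≈ 0.4558.
MPK > 0.11, so the economy is dynamically efficient (under-saving).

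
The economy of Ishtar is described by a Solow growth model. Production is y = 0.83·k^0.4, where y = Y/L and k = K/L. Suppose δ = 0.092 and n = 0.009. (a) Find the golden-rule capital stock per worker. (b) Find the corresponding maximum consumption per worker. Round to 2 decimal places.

(a) k_gold ≈ 7.27; (b) c_gold ≈ 1.10

Capital per worker breaks even when investment replaces (n + δ)·k; here n + δ = 0.101.
Setting f'(k) = n+δ gives 0.4·0.83·k^(0.4−1) = 0.101, hence k_gold = (0.4·0.83/0.101)^(1/0.6) ≈ 7.2671.
y_gold = 0.83·7.2671^0.4 ≈ 1.8349; c_gold = y_gold − 0.101·k_gold ≈ 1.1010.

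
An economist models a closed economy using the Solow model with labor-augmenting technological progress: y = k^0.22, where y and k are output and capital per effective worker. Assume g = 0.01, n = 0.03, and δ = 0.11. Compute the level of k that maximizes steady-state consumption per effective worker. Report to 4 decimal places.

Capital per effective worker breaks even when investment replaces (n + g + δ)·k; here n + g + δ = 0.15.
At the golden rule the marginal product of capital equals n+g+δ: 0.22·k^(0.22−1) = 0.15. Solving, k_gold = (0.22/0.15)^(1/0.78) ≈ 1.6340.

k_gold ≈ 1.6340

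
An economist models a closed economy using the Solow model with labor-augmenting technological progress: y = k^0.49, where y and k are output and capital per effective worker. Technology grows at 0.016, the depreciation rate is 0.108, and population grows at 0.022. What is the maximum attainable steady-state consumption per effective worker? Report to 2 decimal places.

Capital per effective worker breaks even when investment replaces (n + g + δ)·k; here n + g + δ = 0.146.
At the golden rule the marginal product of capital equals n+g+δ: 0.49·k^(0.49−1) = 0.146. Solving, k_gold = (0.49/0.146)^(1/0.51) ≈ 10.7415.
y_gold = 10.7415^0.49 ≈ 3.2005.
c_gold = y_gold − (n+g+δ)·k_gold = 3.2005 − 0.146·10.7415 ≈ 1.6323.

c_gold ≈ 1.63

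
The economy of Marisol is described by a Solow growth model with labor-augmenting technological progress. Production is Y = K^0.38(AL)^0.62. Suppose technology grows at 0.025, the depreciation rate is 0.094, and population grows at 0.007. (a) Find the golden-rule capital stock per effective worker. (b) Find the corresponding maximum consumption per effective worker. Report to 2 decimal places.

The effective depreciation rate is n + g + δ = 0.007 + 0.025 + 0.094 = 0.126.
At the golden rule the marginal product of capital equals n+g+δ: 0.38·k^(0.38−1) = 0.126. Solving, k_gold = (0.38/0.126)^(1/0.62) ≈ 5.9326.
y_gold = 5.9326^0.38 ≈ 1.9671; c_gold = y_gold − 0.126·k_gold ≈ 1.2196.

(a) k_gold ≈ 5.93; (b) c_gold ≈ 1.22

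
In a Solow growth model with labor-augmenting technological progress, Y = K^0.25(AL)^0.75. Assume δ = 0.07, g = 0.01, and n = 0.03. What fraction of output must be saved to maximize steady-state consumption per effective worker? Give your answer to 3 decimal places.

The effective depreciation rate is n + g + δ = 0.03 + 0.01 + 0.07 = 0.11.
At the golden rule MPK = n+g+δ, and in any Cobb-Douglas steady state s = (n+g+δ)·k/y = MPK·k/y = capital's share 0.25.

s_gold = 0.250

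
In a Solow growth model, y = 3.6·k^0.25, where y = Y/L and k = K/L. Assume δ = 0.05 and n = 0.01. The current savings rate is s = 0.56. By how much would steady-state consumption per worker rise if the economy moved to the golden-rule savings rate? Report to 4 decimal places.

Δc ≈ 1.5474

The effective depreciation rate is n + δ = 0.01 + 0.05 = 0.06.
Current steady state (s = 0.56): k* = (0.56·3.6/0.06)^(1/0.75) ≈ 108.4224, y* = 3.6·108.4224^0.25 ≈ 11.6167, c* = (1−0.56)·11.6167 ≈ 5.1113.
Golden rule sets MPK = n+δ: 0.25·3.6·k^(0.25−1) = 0.06, so k_gold = (0.25·3.6/0.06)^(1/0.75) ≈ 36.9932.
y_gold = 3.6·36.9932^0.25 ≈ 8.8784, c_gold = y_gold − 0.06·k_gold ≈ 6.6588.
Gain: Δc = 6.6588 − 5.1113 ≈ 1.5474.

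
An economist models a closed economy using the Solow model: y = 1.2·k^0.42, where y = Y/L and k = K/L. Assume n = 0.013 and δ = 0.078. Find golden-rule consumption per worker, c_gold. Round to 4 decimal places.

c_gold ≈ 2.4040

Break-even investment rate: n + δ = 0.013 + 0.078 = 0.091.
Maximizing c = f(k) − (n+δ)·k gives f'(k) = n+δ, i.e. 0.42·1.2·k^(0.42−1) = 0.091, so k_gold = (0.42·1.2/0.091)^(1/0.58) ≈ 19.1296.
y_gold = 1.2·19.1296^0.42 ≈ 4.1447.
c_gold = y_gold − (n+δ)·k_gold = 4.1447 − 0.091·19.1296 ≈ 2.4040.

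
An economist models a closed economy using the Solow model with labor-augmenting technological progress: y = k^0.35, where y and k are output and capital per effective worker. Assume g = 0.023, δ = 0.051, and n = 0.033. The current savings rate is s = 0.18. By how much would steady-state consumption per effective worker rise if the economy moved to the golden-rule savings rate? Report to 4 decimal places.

Δc ≈ 0.1454

Capital per effective worker breaks even when investment replaces (n + g + δ)·k; here n + g + δ = 0.107.
Current steady state (s = 0.18): k* = (0.18/0.107)^(1/0.65) ≈ 2.2260, y* = 2.2260^0.35 ≈ 1.3232, c* = (1−0.18)·1.3232 ≈ 1.0850.
Maximizing c = f(k) − (n+g+δ)·k gives f'(k) = n+g+δ, i.e. 0.35·k^(0.35−1) = 0.107, so k_gold = (0.35/0.107)^(1/0.65) ≈ 6.1919.
y_gold = 6.1919^0.35 ≈ 1.8929, c_gold = y_gold − 0.107·k_gold ≈ 1.2304.
Gain: Δc = 1.2304 − 1.0850 ≈ 0.1454.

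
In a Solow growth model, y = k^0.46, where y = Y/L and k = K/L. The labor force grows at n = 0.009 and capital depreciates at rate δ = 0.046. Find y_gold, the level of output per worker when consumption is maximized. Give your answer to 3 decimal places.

Capital per worker breaks even when investment replaces (n + δ)·k; here n + δ = 0.055.
Golden rule sets MPK = n+δ: 0.46·k^(0.46−1) = 0.055, so k_gold = (0.46/0.055)^(1/0.54) ≈ 51.0669.
Output: y_gold = k_gold^0.46 = 51.0669^0.46 ≈ 6.1058.

y_gold ≈ 6.106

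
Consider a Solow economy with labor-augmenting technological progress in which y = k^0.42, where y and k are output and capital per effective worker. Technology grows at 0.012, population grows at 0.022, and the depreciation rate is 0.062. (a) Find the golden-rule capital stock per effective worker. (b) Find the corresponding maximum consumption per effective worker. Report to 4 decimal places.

n + g + δ = 0.022 + 0.012 + 0.062 = 0.096.
Golden rule sets MPK = n+g+δ: 0.42·k^(0.42−1) = 0.096, so k_gold = (0.42/0.096)^(1/0.58) ≈ 12.7390.
y_gold = 12.7390^0.42 ≈ 2.9118; c_gold = y_gold − 0.096·k_gold ≈ 1.6888.

(a) k_gold ≈ 12.7390; (b) c_gold ≈ 1.6888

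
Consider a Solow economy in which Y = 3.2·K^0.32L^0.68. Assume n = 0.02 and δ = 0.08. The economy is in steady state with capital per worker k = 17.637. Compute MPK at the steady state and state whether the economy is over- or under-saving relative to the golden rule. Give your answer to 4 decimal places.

under-saving; MPK ≈ 0.1455

n + δ = 0.02 + 0.08 = 0.1.
MPK = 0.32·3.2·k^(0.32−1) = 0.32·3.2·17.637^(-0.68) ≈ 0.1455.
MPK > 0.1, so the economy is dynamically efficient (under-saving).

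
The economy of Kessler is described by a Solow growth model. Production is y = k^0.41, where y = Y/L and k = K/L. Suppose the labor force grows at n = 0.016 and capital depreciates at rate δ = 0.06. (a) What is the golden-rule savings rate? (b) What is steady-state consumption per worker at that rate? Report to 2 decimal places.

The effective depreciation rate is n + δ = 0.016 + 0.06 = 0.076.
For Cobb-Douglas, s_gold equals capital's share: s_gold = 0.41.
Maximizing c = f(k) − (n+δ)·k gives f'(k) = n+δ, i.e. 0.41·k^(0.41−1) = 0.076, so k_gold = (0.41/0.076)^(1/0.59) ≈ 17.4031.
y_gold = 17.4031^0.41 ≈ 3.2259; c_gold = (1−0.41)·y_gold ≈ 1.9033.

(a) s_gold = 0.41; (b) c_gold ≈ 1.90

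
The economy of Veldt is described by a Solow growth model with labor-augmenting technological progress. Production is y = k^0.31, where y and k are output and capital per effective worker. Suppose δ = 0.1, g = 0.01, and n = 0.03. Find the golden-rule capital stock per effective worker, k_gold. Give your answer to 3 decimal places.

k_gold ≈ 3.165

Capital per effective worker breaks even when investment replaces (n + g + δ)·k; here n + g + δ = 0.14.
Maximizing c = f(k) − (n+g+δ)·k gives f'(k) = n+g+δ, i.e. 0.31·k^(0.31−1) = 0.14, so k_gold = (0.31/0.14)^(1/0.69) ≈ 3.1647.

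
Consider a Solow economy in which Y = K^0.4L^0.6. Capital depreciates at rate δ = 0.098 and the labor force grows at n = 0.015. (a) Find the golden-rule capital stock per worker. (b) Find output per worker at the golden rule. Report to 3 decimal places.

(a) k_gold ≈ 8.222; (b) y_gold ≈ 2.323

Capital per worker breaks even when investment replaces (n + δ)·k; here n + δ = 0.113.
At the golden rule the marginal product of capital equals n+δ: 0.4·k^(0.4−1) = 0.113. Solving, k_gold = (0.4/0.113)^(1/0.6) ≈ 8.2218.
y_gold = 8.2218^0.4 ≈ 2.3227.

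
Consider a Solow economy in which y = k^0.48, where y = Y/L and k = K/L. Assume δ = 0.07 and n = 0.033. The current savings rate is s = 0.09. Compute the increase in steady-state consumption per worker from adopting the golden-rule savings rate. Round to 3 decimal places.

Break-even investment rate: n + δ = 0.033 + 0.07 = 0.103.
Current steady state (s = 0.09): k* = (0.09/0.103)^(1/0.52) ≈ 0.7715, y* = 0.7715^0.48 ≈ 0.8829, c* = (1−0.09)·0.8829 ≈ 0.8034.
Golden rule sets MPK = n+δ: 0.48·k^(0.48−1) = 0.103, so k_gold = (0.48/0.103)^(1/0.52) ≈ 19.2927.
y_gold = 19.2927^0.48 ≈ 4.1399, c_gold = y_gold − 0.103·k_gold ≈ 2.1527.
Gain: Δc = 2.1527 − 0.8034 ≈ 1.3493.

Δc ≈ 1.349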